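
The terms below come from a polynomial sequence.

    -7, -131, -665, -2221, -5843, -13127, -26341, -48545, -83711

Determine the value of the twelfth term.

-322901

First differences: -124 , -534 , -1556 , -3622 , -7284 , -13214 , -22204 , -35166
Second differences: -410 , -1022 , -2066 , -3662 , -5930 , -8990 , -12962
Third differences: -612 , -1044 , -1596 , -2268 , -3060 , -3972
Fourth differences: -432 , -552 , -672 , -792 , -912
Fifth differences: -120 , -120 , -120 , -120
Fifth differences constant at -120.
-912 − 120 = -1032;  -3972 − 1032 = -5004;  -12962 − 5004 = -17966;  -35166 − 17966 = -53132;  -83711 − 53132 = -136843
-1032 − 120 = -1152;  -5004 − 1152 = -6156;  -17966 − 6156 = -24122;  -53132 − 24122 = -77254;  -136843 − 77254 = -214097
-1152 − 120 = -1272;  -6156 − 1272 = -7428;  -24122 − 7428 = -31550;  -77254 − 31550 = -108804;  -214097 − 108804 = -322901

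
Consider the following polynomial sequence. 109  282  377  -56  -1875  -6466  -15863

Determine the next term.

-32868

Δ: 173, 95, -433, -1819, -4591, -9397
Δ²: -78, -528, -1386, -2772, -4806
Δ³: -450, -858, -1386, -2034
Δ⁴: -408, -528, -648
Δ⁵: -120, -120
Fifth differences constant at -120.
-648 − 120 = -768;  -2034 − 768 = -2802;  -4806 − 2802 = -7608;  -9397 − 7608 = -17005;  -15863 − 17005 = -32868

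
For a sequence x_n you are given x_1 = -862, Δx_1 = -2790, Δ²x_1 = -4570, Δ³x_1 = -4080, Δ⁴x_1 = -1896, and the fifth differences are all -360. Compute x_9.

-532502

Build the table forward from the leading diagonal:
Δ⁵: -360, -360, -360, -360, -360, -360, -360, -360, -360
Δ⁴: -1896, -2256, -2616, -2976, -3336, -3696, -4056, -4416, -4776
Δ³: -4080, -5976, -8232, -10848, -13824, -17160, -20856, -24912, -29328
Δ²: -4570, -8650, -14626, -22858, -33706, -47530, -64690, -85546, -110458
Δ: -2790, -7360, -16010, -30636, -53494, -87200, -134730, -199420, -284966
x: -862, -3652, -11012, -27022, -57658, -111152, -198352, -333082, -532502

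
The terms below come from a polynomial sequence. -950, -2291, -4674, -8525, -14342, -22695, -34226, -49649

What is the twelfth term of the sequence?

-167061

Δ: -1341, -2383, -3851, -5817, -8353, -11531, -15423
Δ²: -1042, -1468, -1966, -2536, -3178, -3892
Δ³: -426, -498, -570, -642, -714
Δ⁴: -72, -72, -72, -72
Constant fourth difference = -72, so extend:
-714 − 72 = -786;  -3892 − 786 = -4678;  -15423 − 4678 = -20101;  -49649 − 20101 = -69750
-786 − 72 = -858;  -4678 − 858 = -5536;  -20101 − 5536 = -25637;  -69750 − 25637 = -95387
-858 − 72 = -930;  -5536 − 930 = -6466;  -25637 − 6466 = -32103;  -95387 − 32103 = -127490
-930 − 72 = -1002;  -6466 − 1002 = -7468;  -32103 − 7468 = -39571;  -127490 − 39571 = -167061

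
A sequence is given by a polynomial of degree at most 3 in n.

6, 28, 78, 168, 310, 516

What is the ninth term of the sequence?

1638

First differences: 22, 50, 90, 142, 206
Second differences: 28, 40, 52, 64
Third differences: 12, 12, 12
Constant third difference = 12, so extend:
64 + 12 = 76;  206 + 76 = 282;  516 + 282 = 798
76 + 12 = 88;  282 + 88 = 370;  798 + 370 = 1168
88 + 12 = 100;  370 + 100 = 470;  1168 + 470 = 1638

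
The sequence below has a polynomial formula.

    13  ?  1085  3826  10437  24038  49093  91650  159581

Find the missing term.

198

Using the last 7 terms:
D1: 2741  6611  13601  25055  42557  67931
D2: 3870  6990  11454  17502  25374
D3: 3120  4464  6048  7872
D4: 1344  1584  1824
D5: 240  240
Constant fifth difference = 240.
Extend backward: 1344 − 240 = 1104;  3120 − 1104 = 2016;  3870 − 2016 = 1854;  2741 − 1854 = 887;  1085 − 887 = 198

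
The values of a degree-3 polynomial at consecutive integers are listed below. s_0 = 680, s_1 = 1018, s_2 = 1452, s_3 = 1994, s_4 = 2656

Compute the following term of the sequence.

D1: 338, 434, 542, 662
D2: 96, 108, 120
D3: 12, 12
The third differences are constant (12).
120 + 12 = 132;  662 + 132 = 794;  2656 + 794 = 3450

3450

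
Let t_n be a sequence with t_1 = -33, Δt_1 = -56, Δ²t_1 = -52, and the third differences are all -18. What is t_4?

-375

Build the table forward from the leading diagonal:
Δ³: -18, -18, -18, -18
Δ²: -52, -70, -88, -106
Δ: -56, -108, -178, -266
t: -33, -89, -197, -375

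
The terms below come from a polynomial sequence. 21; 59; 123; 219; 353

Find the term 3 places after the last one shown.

38 , 64 , 96 , 134
26 , 32 , 38
6 , 6
Third differences constant at 6.
38 + 6 = 44;  134 + 44 = 178;  353 + 178 = 531
44 + 6 = 50;  178 + 50 = 228;  531 + 228 = 759
50 + 6 = 56;  228 + 56 = 284;  759 + 284 = 1043

1043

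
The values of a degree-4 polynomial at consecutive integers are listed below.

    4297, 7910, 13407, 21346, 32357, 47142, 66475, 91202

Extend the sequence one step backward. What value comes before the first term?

Δ: 3613, 5497, 7939, 11011, 14785, 19333, 24727
Δ²: 1884, 2442, 3072, 3774, 4548, 5394
Δ³: 558, 630, 702, 774, 846
Δ⁴: 72, 72, 72, 72
The fourth differences are constant at 72.
Work back: 558 − 72 = 486;  1884 − 486 = 1398;  3613 − 1398 = 2215;  4297 − 2215 = 2082

2082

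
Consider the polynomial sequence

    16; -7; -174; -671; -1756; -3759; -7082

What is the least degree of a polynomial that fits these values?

4

Δ: -23, -167, -497, -1085, -2003, -3323
Δ²: -144, -330, -588, -918, -1320
Δ³: -186, -258, -330, -402
Δ⁴: -72, -72, -72
The fourth differences are constant, so the polynomial has degree 4.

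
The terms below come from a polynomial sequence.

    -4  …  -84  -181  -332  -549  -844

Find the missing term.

-29

Using the last 5 terms:
-97, -151, -217, -295
-54, -66, -78
-12, -12
Constant third difference = -12.
Extend backward: -54 + 12 = -42;  -97 + 42 = -55;  -84 + 55 = -29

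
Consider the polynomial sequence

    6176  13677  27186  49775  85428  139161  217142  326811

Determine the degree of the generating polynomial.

Δ: 7501, 13509, 22589, 35653, 53733, 77981, 109669
Δ²: 6008, 9080, 13064, 18080, 24248, 31688
Δ³: 3072, 3984, 5016, 6168, 7440
Δ⁴: 912, 1032, 1152, 1272
Δ⁵: 120, 120, 120
The fifth differences are constant, so the polynomial has degree 5.

5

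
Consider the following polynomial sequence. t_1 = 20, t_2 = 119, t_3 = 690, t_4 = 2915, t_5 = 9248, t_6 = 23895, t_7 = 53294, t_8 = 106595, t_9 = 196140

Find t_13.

99 , 571 , 2225 , 6333 , 14647 , 29399 , 53301 , 89545
472 , 1654 , 4108 , 8314 , 14752 , 23902 , 36244
1182 , 2454 , 4206 , 6438 , 9150 , 12342
1272 , 1752 , 2232 , 2712 , 3192
480 , 480 , 480 , 480
Constant fifth difference = 480, so extend:
3192 + 480 = 3672;  12342 + 3672 = 16014;  36244 + 16014 = 52258;  89545 + 52258 = 141803;  196140 + 141803 = 337943
3672 + 480 = 4152;  16014 + 4152 = 20166;  52258 + 20166 = 72424;  141803 + 72424 = 214227;  337943 + 214227 = 552170
4152 + 480 = 4632;  20166 + 4632 = 24798;  72424 + 24798 = 97222;  214227 + 97222 = 311449;  552170 + 311449 = 863619
4632 + 480 = 5112;  24798 + 5112 = 29910;  97222 + 29910 = 127132;  311449 + 127132 = 438581;  863619 + 438581 = 1302200

1302200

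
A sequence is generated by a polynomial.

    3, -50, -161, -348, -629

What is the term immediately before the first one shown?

Δ: -53  -111  -187  -281
Δ²: -58  -76  -94
Δ³: -18  -18
The third differences are constant at -18.
Work back: -58 + 18 = -40;  -53 + 40 = -13;  3 + 13 = 16

16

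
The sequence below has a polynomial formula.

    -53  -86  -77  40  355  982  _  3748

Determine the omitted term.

Using the first 6 terms:
D1: -33  9  117  315  627
D2: 42  108  198  312
D3: 66  90  114
D4: 24  24
Constant fourth difference = 24.
Extend forward: 114 + 24 = 138;  312 + 138 = 450;  627 + 450 = 1077;  982 + 1077 = 2059

2059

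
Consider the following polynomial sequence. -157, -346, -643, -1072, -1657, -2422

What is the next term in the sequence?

-3391

-189, -297, -429, -585, -765
-108, -132, -156, -180
-24, -24, -24
The third differences are constant (-24).
-180 − 24 = -204;  -765 − 204 = -969;  -2422 − 969 = -3391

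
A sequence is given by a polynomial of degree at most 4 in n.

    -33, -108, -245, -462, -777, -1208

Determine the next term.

-75, -137, -217, -315, -431
-62, -80, -98, -116
-18, -18, -18
Third differences constant at -18.
-116 − 18 = -134;  -431 − 134 = -565;  -1208 − 565 = -1773

-1773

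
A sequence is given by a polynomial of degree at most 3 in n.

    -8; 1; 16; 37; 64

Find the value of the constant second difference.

6

Δ: 9, 15, 21, 27
Δ²: 6, 6, 6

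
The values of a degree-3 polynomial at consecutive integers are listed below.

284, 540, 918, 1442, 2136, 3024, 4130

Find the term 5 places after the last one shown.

13770

First differences: 256, 378, 524, 694, 888, 1106
Second differences: 122, 146, 170, 194, 218
Third differences: 24, 24, 24, 24
The third differences are constant (24).
218 + 24 = 242;  1106 + 242 = 1348;  4130 + 1348 = 5478
242 + 24 = 266;  1348 + 266 = 1614;  5478 + 1614 = 7092
266 + 24 = 290;  1614 + 290 = 1904;  7092 + 1904 = 8996
290 + 24 = 314;  1904 + 314 = 2218;  8996 + 2218 = 11214
314 + 24 = 338;  2218 + 338 = 2556;  11214 + 2556 = 13770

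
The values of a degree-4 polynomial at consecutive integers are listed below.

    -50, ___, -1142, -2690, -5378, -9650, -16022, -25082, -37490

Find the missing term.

-362

Using the last 7 terms:
-1548  -2688  -4272  -6372  -9060  -12408
-1140  -1584  -2100  -2688  -3348
-444  -516  -588  -660
-72  -72  -72
Constant fourth difference = -72.
Extend backward: -444 + 72 = -372;  -1140 + 372 = -768;  -1548 + 768 = -780;  -1142 + 780 = -362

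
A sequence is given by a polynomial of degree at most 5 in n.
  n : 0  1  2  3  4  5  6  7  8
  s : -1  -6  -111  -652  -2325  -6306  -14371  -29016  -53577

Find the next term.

Δ: -5, -105, -541, -1673, -3981, -8065, -14645, -24561
Δ²: -100, -436, -1132, -2308, -4084, -6580, -9916
Δ³: -336, -696, -1176, -1776, -2496, -3336
Δ⁴: -360, -480, -600, -720, -840
Δ⁵: -120, -120, -120, -120
The fifth differences are constant (-120).
-840 − 120 = -960;  -3336 − 960 = -4296;  -9916 − 4296 = -14212;  -24561 − 14212 = -38773;  -53577 − 38773 = -92350

-92350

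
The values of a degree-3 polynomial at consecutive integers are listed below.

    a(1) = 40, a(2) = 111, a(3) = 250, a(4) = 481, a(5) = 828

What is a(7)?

First differences: 71, 139, 231, 347
Second differences: 68, 92, 116
Third differences: 24, 24
The third differences are constant (24).
116 + 24 = 140;  347 + 140 = 487;  828 + 487 = 1315
140 + 24 = 164;  487 + 164 = 651;  1315 + 651 = 1966

1966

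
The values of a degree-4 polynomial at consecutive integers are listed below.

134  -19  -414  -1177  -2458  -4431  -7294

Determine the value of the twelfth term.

Δ: -153, -395, -763, -1281, -1973, -2863
Δ²: -242, -368, -518, -692, -890
Δ³: -126, -150, -174, -198
Δ⁴: -24, -24, -24
Fourth differences constant at -24.
-198 − 24 = -222;  -890 − 222 = -1112;  -2863 − 1112 = -3975;  -7294 − 3975 = -11269
-222 − 24 = -246;  -1112 − 246 = -1358;  -3975 − 1358 = -5333;  -11269 − 5333 = -16602
-246 − 24 = -270;  -1358 − 270 = -1628;  -5333 − 1628 = -6961;  -16602 − 6961 = -23563
-270 − 24 = -294;  -1628 − 294 = -1922;  -6961 − 1922 = -8883;  -23563 − 8883 = -32446
-294 − 24 = -318;  -1922 − 318 = -2240;  -8883 − 2240 = -11123;  -32446 − 11123 = -43569

-43569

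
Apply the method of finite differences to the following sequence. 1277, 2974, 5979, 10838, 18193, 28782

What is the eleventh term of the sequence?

Δ: 1697 , 3005 , 4859 , 7355 , 10589
Δ²: 1308 , 1854 , 2496 , 3234
Δ³: 546 , 642 , 738
Δ⁴: 96 , 96
Constant fourth difference = 96, so extend:
738 + 96 = 834;  3234 + 834 = 4068;  10589 + 4068 = 14657;  28782 + 14657 = 43439
834 + 96 = 930;  4068 + 930 = 4998;  14657 + 4998 = 19655;  43439 + 19655 = 63094
930 + 96 = 1026;  4998 + 1026 = 6024;  19655 + 6024 = 25679;  63094 + 25679 = 88773
1026 + 96 = 1122;  6024 + 1122 = 7146;  25679 + 7146 = 32825;  88773 + 32825 = 121598
1122 + 96 = 1218;  7146 + 1218 = 8364;  32825 + 8364 = 41189;  121598 + 41189 = 162787

162787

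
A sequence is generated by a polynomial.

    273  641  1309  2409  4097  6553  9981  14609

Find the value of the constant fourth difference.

24

D1: 368, 668, 1100, 1688, 2456, 3428, 4628
D2: 300, 432, 588, 768, 972, 1200
D3: 132, 156, 180, 204, 228
D4: 24, 24, 24, 24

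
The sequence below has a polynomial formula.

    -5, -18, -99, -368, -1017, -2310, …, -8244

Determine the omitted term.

Using the first 6 terms:
-13  -81  -269  -649  -1293
-68  -188  -380  -644
-120  -192  -264
-72  -72
Constant fourth difference = -72.
Extend forward: -264 − 72 = -336;  -644 − 336 = -980;  -1293 − 980 = -2273;  -2310 − 2273 = -4583

-4583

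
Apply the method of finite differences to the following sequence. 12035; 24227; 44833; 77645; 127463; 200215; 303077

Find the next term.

First differences: 12192, 20606, 32812, 49818, 72752, 102862
Second differences: 8414, 12206, 17006, 22934, 30110
Third differences: 3792, 4800, 5928, 7176
Fourth differences: 1008, 1128, 1248
Fifth differences: 120, 120
Constant fifth difference = 120, so extend:
1248 + 120 = 1368;  7176 + 1368 = 8544;  30110 + 8544 = 38654;  102862 + 38654 = 141516;  303077 + 141516 = 444593

444593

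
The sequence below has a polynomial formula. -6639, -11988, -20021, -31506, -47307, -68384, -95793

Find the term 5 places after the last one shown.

-371498

Δ: -5349, -8033, -11485, -15801, -21077, -27409
Δ²: -2684, -3452, -4316, -5276, -6332
Δ³: -768, -864, -960, -1056
Δ⁴: -96, -96, -96
Constant fourth difference = -96, so extend:
-1056 − 96 = -1152;  -6332 − 1152 = -7484;  -27409 − 7484 = -34893;  -95793 − 34893 = -130686
-1152 − 96 = -1248;  -7484 − 1248 = -8732;  -34893 − 8732 = -43625;  -130686 − 43625 = -174311
-1248 − 96 = -1344;  -8732 − 1344 = -10076;  -43625 − 10076 = -53701;  -174311 − 53701 = -228012
-1344 − 96 = -1440;  -10076 − 1440 = -11516;  -53701 − 11516 = -65217;  -228012 − 65217 = -293229
-1440 − 96 = -1536;  -11516 − 1536 = -13052;  -65217 − 13052 = -78269;  -293229 − 78269 = -371498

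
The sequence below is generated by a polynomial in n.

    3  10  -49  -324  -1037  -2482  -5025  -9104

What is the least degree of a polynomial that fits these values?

Δ: 7, -59, -275, -713, -1445, -2543, -4079
Δ²: -66, -216, -438, -732, -1098, -1536
Δ³: -150, -222, -294, -366, -438
Δ⁴: -72, -72, -72, -72
The fourth differences are constant, so the polynomial has degree 4.

4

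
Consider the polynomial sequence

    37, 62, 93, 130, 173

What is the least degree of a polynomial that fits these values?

D1: 25, 31, 37, 43
D2: 6, 6, 6
The second differences are constant, so the polynomial has degree 2.

2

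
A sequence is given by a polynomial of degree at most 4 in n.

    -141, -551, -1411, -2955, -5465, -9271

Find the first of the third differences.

-234

D1: -410, -860, -1544, -2510, -3806
D2: -450, -684, -966, -1296
D3: -234, -282, -330
D4: -48, -48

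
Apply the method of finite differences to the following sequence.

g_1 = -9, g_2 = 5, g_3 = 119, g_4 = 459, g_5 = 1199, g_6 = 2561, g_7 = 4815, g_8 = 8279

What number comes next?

Δ: 14, 114, 340, 740, 1362, 2254, 3464
Δ²: 100, 226, 400, 622, 892, 1210
Δ³: 126, 174, 222, 270, 318
Δ⁴: 48, 48, 48, 48
Constant fourth difference = 48, so extend:
318 + 48 = 366;  1210 + 366 = 1576;  3464 + 1576 = 5040;  8279 + 5040 = 13319

13319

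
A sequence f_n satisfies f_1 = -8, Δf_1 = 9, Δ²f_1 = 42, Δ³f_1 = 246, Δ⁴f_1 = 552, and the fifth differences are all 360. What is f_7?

Build the table forward from the leading diagonal:
Δ⁵: 360  360  360  360  360  360  360
Δ⁴: 552  912  1272  1632  1992  2352  2712
Δ³: 246  798  1710  2982  4614  6606  8958
Δ²: 42  288  1086  2796  5778  10392  16998
Δ: 9  51  339  1425  4221  9999  20391
f: -8  1  52  391  1816  6037  16036

16036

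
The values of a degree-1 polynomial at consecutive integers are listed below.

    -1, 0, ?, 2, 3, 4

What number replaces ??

Using the last 3 terms:
First differences: 1, 1
Constant first difference = 1.
Extend backward: 2 − 1 = 1

1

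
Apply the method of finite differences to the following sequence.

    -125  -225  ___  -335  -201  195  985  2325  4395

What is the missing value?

Using the last 6 terms:
Δ: 134, 396, 790, 1340, 2070
Δ²: 262, 394, 550, 730
Δ³: 132, 156, 180
Δ⁴: 24, 24
Constant fourth difference = 24.
Extend backward: 132 − 24 = 108;  262 − 108 = 154;  134 − 154 = -20;  -335 + 20 = -315

-315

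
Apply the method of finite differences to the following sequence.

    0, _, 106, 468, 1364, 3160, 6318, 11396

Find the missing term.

8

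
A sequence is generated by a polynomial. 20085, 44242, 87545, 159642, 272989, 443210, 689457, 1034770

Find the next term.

Δ: 24157  43303  72097  113347  170221  246247  345313
Δ²: 19146  28794  41250  56874  76026  99066
Δ³: 9648  12456  15624  19152  23040
Δ⁴: 2808  3168  3528  3888
Δ⁵: 360  360  360
Constant fifth difference = 360, so extend:
3888 + 360 = 4248;  23040 + 4248 = 27288;  99066 + 27288 = 126354;  345313 + 126354 = 471667;  1034770 + 471667 = 1506437

1506437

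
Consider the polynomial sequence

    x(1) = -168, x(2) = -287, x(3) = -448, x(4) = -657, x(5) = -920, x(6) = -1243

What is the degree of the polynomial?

-119, -161, -209, -263, -323
-42, -48, -54, -60
-6, -6, -6
The third differences are constant, so the polynomial has degree 3.

3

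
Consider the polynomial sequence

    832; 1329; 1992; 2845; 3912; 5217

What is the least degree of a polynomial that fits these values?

3

497, 663, 853, 1067, 1305
166, 190, 214, 238
24, 24, 24
The third differences are constant, so the polynomial has degree 3.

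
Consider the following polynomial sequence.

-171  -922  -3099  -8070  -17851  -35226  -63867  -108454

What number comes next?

-174795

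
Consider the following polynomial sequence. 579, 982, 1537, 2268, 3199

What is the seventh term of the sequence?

403 , 555 , 731 , 931
152 , 176 , 200
24 , 24
The third differences are constant (24).
200 + 24 = 224;  931 + 224 = 1155;  3199 + 1155 = 4354
224 + 24 = 248;  1155 + 248 = 1403;  4354 + 1403 = 5757

5757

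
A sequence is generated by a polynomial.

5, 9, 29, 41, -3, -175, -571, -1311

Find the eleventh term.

-7155

Δ: 4, 20, 12, -44, -172, -396, -740
Δ²: 16, -8, -56, -128, -224, -344
Δ³: -24, -48, -72, -96, -120
Δ⁴: -24, -24, -24, -24
Constant fourth difference = -24, so extend:
-120 − 24 = -144;  -344 − 144 = -488;  -740 − 488 = -1228;  -1311 − 1228 = -2539
-144 − 24 = -168;  -488 − 168 = -656;  -1228 − 656 = -1884;  -2539 − 1884 = -4423
-168 − 24 = -192;  -656 − 192 = -848;  -1884 − 848 = -2732;  -4423 − 2732 = -7155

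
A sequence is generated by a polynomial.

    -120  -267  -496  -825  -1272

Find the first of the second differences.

-82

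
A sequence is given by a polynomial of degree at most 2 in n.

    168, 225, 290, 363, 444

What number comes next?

533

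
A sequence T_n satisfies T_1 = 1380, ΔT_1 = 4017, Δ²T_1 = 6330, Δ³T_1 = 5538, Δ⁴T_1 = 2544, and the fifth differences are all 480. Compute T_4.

37959

Build the table forward from the leading diagonal:
Fifth differences: 480  480  480  480
Fourth differences: 2544  3024  3504  3984
Third differences: 5538  8082  11106  14610
Second differences: 6330  11868  19950  31056
First differences: 4017  10347  22215  42165
T: 1380  5397  15744  37959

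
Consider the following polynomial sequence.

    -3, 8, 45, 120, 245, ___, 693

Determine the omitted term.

432

Using the first 5 terms:
D1: 11  37  75  125
D2: 26  38  50
D3: 12  12
Constant third difference = 12.
Extend forward: 50 + 12 = 62;  125 + 62 = 187;  245 + 187 = 432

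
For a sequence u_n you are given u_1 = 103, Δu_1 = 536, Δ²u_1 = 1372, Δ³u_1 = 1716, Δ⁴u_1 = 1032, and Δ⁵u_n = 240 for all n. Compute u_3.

2547

Build the table forward from the leading diagonal:
D5: 240, 240, 240
D4: 1032, 1272, 1512
D3: 1716, 2748, 4020
D2: 1372, 3088, 5836
D1: 536, 1908, 4996
u: 103, 639, 2547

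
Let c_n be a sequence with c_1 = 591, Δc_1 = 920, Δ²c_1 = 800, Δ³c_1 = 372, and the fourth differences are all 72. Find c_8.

Build the table forward from the leading diagonal:
Fourth differences: 72  72  72  72  72  72  72  72
Third differences: 372  444  516  588  660  732  804  876
Second differences: 800  1172  1616  2132  2720  3380  4112  4916
First differences: 920  1720  2892  4508  6640  9360  12740  16852
c: 591  1511  3231  6123  10631  17271  26631  39371

39371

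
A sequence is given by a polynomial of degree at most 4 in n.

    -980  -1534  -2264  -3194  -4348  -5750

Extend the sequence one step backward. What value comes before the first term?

First differences: -554  -730  -930  -1154  -1402
Second differences: -176  -200  -224  -248
Third differences: -24  -24  -24
The third differences are constant at -24.
Work back: -176 + 24 = -152;  -554 + 152 = -402;  -980 + 402 = -578

-578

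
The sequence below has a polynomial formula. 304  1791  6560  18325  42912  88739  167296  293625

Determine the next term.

1487, 4769, 11765, 24587, 45827, 78557, 126329
3282, 6996, 12822, 21240, 32730, 47772
3714, 5826, 8418, 11490, 15042
2112, 2592, 3072, 3552
480, 480, 480
Fifth differences constant at 480.
3552 + 480 = 4032;  15042 + 4032 = 19074;  47772 + 19074 = 66846;  126329 + 66846 = 193175;  293625 + 193175 = 486800

486800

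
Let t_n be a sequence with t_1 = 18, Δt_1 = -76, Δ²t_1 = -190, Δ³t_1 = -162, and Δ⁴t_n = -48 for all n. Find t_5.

Build the table forward from the leading diagonal:
D4: -48  -48  -48  -48  -48
D3: -162  -210  -258  -306  -354
D2: -190  -352  -562  -820  -1126
D1: -76  -266  -618  -1180  -2000
t: 18  -58  -324  -942  -2122

-2122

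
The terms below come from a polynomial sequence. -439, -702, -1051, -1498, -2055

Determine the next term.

-263, -349, -447, -557
-86, -98, -110
-12, -12
Constant third difference = -12, so extend:
-110 − 12 = -122;  -557 − 122 = -679;  -2055 − 679 = -2734

-2734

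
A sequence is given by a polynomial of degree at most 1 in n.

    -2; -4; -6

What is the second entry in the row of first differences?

First differences: -2, -2

-2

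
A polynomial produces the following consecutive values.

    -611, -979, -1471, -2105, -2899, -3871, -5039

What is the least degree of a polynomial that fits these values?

3

D1: -368, -492, -634, -794, -972, -1168
D2: -124, -142, -160, -178, -196
D3: -18, -18, -18, -18
The third differences are constant, so the polynomial has degree 3.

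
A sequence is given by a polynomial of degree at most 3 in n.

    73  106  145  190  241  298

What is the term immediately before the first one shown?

46

Δ: 33, 39, 45, 51, 57
Δ²: 6, 6, 6, 6
The second differences are constant at 6.
Work back: 33 − 6 = 27;  73 − 27 = 46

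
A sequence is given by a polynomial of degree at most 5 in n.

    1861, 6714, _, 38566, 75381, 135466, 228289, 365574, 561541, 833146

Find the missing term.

17569

Using the last 7 terms:
D1: 36815  60085  92823  137285  195967  271605
D2: 23270  32738  44462  58682  75638
D3: 9468  11724  14220  16956
D4: 2256  2496  2736
D5: 240  240
Constant fifth difference = 240.
Extend backward: 2256 − 240 = 2016;  9468 − 2016 = 7452;  23270 − 7452 = 15818;  36815 − 15818 = 20997;  38566 − 20997 = 17569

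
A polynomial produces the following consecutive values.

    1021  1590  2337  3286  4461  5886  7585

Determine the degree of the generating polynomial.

3

Δ: 569, 747, 949, 1175, 1425, 1699
Δ²: 178, 202, 226, 250, 274
Δ³: 24, 24, 24, 24
The third differences are constant, so the polynomial has degree 3.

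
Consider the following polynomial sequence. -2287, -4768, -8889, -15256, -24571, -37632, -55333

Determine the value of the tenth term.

-146656

-2481, -4121, -6367, -9315, -13061, -17701
-1640, -2246, -2948, -3746, -4640
-606, -702, -798, -894
-96, -96, -96
Constant fourth difference = -96, so extend:
-894 − 96 = -990;  -4640 − 990 = -5630;  -17701 − 5630 = -23331;  -55333 − 23331 = -78664
-990 − 96 = -1086;  -5630 − 1086 = -6716;  -23331 − 6716 = -30047;  -78664 − 30047 = -108711
-1086 − 96 = -1182;  -6716 − 1182 = -7898;  -30047 − 7898 = -37945;  -108711 − 37945 = -146656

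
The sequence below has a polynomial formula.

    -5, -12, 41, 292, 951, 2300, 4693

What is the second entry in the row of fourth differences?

First differences: -7, 53, 251, 659, 1349, 2393
Second differences: 60, 198, 408, 690, 1044
Third differences: 138, 210, 282, 354
Fourth differences: 72, 72, 72

72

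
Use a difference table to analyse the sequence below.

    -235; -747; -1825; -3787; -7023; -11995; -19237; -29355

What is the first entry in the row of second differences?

-566

D1: -512, -1078, -1962, -3236, -4972, -7242, -10118
D2: -566, -884, -1274, -1736, -2270, -2876
D3: -318, -390, -462, -534, -606
D4: -72, -72, -72, -72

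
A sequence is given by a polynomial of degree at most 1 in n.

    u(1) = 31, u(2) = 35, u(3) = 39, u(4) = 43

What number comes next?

Δ: 4, 4, 4
First differences constant at 4.
43 + 4 = 47

47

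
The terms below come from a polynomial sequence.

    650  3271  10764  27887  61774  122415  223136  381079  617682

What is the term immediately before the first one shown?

39

2621  7493  17123  33887  60641  100721  157943  236603
4872  9630  16764  26754  40080  57222  78660
4758  7134  9990  13326  17142  21438
2376  2856  3336  3816  4296
480  480  480  480
The fifth differences are constant at 480.
Work back: 2376 − 480 = 1896;  4758 − 1896 = 2862;  4872 − 2862 = 2010;  2621 − 2010 = 611;  650 − 611 = 39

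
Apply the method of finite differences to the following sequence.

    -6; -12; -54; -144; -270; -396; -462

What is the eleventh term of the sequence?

D1: -6 , -42 , -90 , -126 , -126 , -66
D2: -36 , -48 , -36 , 0 , 60
D3: -12 , 12 , 36 , 60
D4: 24 , 24 , 24
The fourth differences are constant (24).
60 + 24 = 84;  60 + 84 = 144;  -66 + 144 = 78;  -462 + 78 = -384
84 + 24 = 108;  144 + 108 = 252;  78 + 252 = 330;  -384 + 330 = -54
108 + 24 = 132;  252 + 132 = 384;  330 + 384 = 714;  -54 + 714 = 660
132 + 24 = 156;  384 + 156 = 540;  714 + 540 = 1254;  660 + 1254 = 1914

1914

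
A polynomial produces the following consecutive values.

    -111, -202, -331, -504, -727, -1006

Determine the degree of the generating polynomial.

Δ: -91, -129, -173, -223, -279
Δ²: -38, -44, -50, -56
Δ³: -6, -6, -6
The third differences are constant, so the polynomial has degree 3.

3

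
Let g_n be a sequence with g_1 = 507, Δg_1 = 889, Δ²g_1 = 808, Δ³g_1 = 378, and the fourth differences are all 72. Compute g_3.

Build the table forward from the leading diagonal:
D4: 72, 72, 72
D3: 378, 450, 522
D2: 808, 1186, 1636
D1: 889, 1697, 2883
g: 507, 1396, 3093

3093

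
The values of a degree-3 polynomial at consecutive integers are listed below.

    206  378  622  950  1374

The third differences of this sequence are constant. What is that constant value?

12

First differences: 172, 244, 328, 424
Second differences: 72, 84, 96
Third differences: 12, 12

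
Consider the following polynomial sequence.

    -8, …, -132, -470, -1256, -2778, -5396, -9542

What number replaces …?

-26

Using the last 6 terms:
Δ: -338, -786, -1522, -2618, -4146
Δ²: -448, -736, -1096, -1528
Δ³: -288, -360, -432
Δ⁴: -72, -72
Constant fourth difference = -72.
Extend backward: -288 + 72 = -216;  -448 + 216 = -232;  -338 + 232 = -106;  -132 + 106 = -26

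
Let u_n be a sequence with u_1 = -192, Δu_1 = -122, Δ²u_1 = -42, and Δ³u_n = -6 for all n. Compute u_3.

Build the table forward from the leading diagonal:
Δ³: -6  -6  -6
Δ²: -42  -48  -54
Δ: -122  -164  -212
u: -192  -314  -478

-478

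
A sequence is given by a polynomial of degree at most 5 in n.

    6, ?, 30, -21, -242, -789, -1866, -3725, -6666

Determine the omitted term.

19

Using the last 7 terms:
First differences: -51, -221, -547, -1077, -1859, -2941
Second differences: -170, -326, -530, -782, -1082
Third differences: -156, -204, -252, -300
Fourth differences: -48, -48, -48
Constant fourth difference = -48.
Extend backward: -156 + 48 = -108;  -170 + 108 = -62;  -51 + 62 = 11;  30 − 11 = 19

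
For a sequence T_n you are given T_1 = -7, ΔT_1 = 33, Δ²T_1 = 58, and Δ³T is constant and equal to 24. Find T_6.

Build the table forward from the leading diagonal:
D3: 24  24  24  24  24  24
D2: 58  82  106  130  154  178
D1: 33  91  173  279  409  563
T: -7  26  117  290  569  978

978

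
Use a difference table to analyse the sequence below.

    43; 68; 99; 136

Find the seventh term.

25, 31, 37
6, 6
Constant second difference = 6, so extend:
37 + 6 = 43;  136 + 43 = 179
43 + 6 = 49;  179 + 49 = 228
49 + 6 = 55;  228 + 55 = 283

283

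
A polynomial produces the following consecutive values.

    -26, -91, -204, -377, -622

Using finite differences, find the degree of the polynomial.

3

First differences: -65, -113, -173, -245
Second differences: -48, -60, -72
Third differences: -12, -12
The third differences are constant, so the polynomial has degree 3.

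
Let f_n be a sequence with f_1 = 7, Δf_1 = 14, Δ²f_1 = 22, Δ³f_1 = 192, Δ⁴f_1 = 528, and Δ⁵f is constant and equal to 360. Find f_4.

307

Build the table forward from the leading diagonal:
D5: 360  360  360  360
D4: 528  888  1248  1608
D3: 192  720  1608  2856
D2: 22  214  934  2542
D1: 14  36  250  1184
f: 7  21  57  307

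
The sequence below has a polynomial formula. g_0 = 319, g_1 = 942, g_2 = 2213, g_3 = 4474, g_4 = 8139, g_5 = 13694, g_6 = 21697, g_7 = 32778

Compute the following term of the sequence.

Δ: 623, 1271, 2261, 3665, 5555, 8003, 11081
Δ²: 648, 990, 1404, 1890, 2448, 3078
Δ³: 342, 414, 486, 558, 630
Δ⁴: 72, 72, 72, 72
Constant fourth difference = 72, so extend:
630 + 72 = 702;  3078 + 702 = 3780;  11081 + 3780 = 14861;  32778 + 14861 = 47639

47639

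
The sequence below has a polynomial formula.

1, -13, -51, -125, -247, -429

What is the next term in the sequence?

Δ: -14, -38, -74, -122, -182
Δ²: -24, -36, -48, -60
Δ³: -12, -12, -12
The third differences are constant (-12).
-60 − 12 = -72;  -182 − 72 = -254;  -429 − 254 = -683

-683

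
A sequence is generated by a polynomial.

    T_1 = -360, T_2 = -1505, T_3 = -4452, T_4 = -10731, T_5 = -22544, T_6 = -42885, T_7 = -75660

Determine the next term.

D1: -1145  -2947  -6279  -11813  -20341  -32775
D2: -1802  -3332  -5534  -8528  -12434
D3: -1530  -2202  -2994  -3906
D4: -672  -792  -912
D5: -120  -120
The fifth differences are constant (-120).
-912 − 120 = -1032;  -3906 − 1032 = -4938;  -12434 − 4938 = -17372;  -32775 − 17372 = -50147;  -75660 − 50147 = -125807

-125807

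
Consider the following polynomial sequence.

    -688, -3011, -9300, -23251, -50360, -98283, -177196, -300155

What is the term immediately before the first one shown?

-75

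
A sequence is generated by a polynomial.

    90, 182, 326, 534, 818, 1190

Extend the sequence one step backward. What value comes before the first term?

D1: 92, 144, 208, 284, 372
D2: 52, 64, 76, 88
D3: 12, 12, 12
The third differences are constant at 12.
Work back: 52 − 12 = 40;  92 − 40 = 52;  90 − 52 = 38

38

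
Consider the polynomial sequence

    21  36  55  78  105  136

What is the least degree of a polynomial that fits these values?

15, 19, 23, 27, 31
4, 4, 4, 4
The second differences are constant, so the polynomial has degree 2.

2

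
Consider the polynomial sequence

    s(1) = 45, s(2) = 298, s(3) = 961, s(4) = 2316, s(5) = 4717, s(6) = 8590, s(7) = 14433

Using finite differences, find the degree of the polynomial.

4

253, 663, 1355, 2401, 3873, 5843
410, 692, 1046, 1472, 1970
282, 354, 426, 498
72, 72, 72
The fourth differences are constant, so the polynomial has degree 4.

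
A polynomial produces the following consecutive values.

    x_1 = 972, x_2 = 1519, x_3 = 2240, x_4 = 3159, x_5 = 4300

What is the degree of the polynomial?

3

547, 721, 919, 1141
174, 198, 222
24, 24
The third differences are constant, so the polynomial has degree 3.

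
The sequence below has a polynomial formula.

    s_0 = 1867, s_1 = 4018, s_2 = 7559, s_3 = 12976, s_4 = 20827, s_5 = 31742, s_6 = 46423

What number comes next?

Δ: 2151, 3541, 5417, 7851, 10915, 14681
Δ²: 1390, 1876, 2434, 3064, 3766
Δ³: 486, 558, 630, 702
Δ⁴: 72, 72, 72
Constant fourth difference = 72, so extend:
702 + 72 = 774;  3766 + 774 = 4540;  14681 + 4540 = 19221;  46423 + 19221 = 65644

65644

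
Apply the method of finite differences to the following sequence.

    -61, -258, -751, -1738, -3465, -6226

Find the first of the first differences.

-197

D1: -197, -493, -987, -1727, -2761
D2: -296, -494, -740, -1034
D3: -198, -246, -294
D4: -48, -48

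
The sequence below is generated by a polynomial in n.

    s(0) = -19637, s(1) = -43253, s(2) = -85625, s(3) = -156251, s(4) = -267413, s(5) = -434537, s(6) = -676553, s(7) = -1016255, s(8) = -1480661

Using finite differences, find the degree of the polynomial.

5

Δ: -23616, -42372, -70626, -111162, -167124, -242016, -339702, -464406
Δ²: -18756, -28254, -40536, -55962, -74892, -97686, -124704
Δ³: -9498, -12282, -15426, -18930, -22794, -27018
Δ⁴: -2784, -3144, -3504, -3864, -4224
Δ⁵: -360, -360, -360, -360
The fifth differences are constant, so the polynomial has degree 5.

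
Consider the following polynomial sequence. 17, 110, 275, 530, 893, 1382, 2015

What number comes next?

D1: 93, 165, 255, 363, 489, 633
D2: 72, 90, 108, 126, 144
D3: 18, 18, 18, 18
The third differences are constant (18).
144 + 18 = 162;  633 + 162 = 795;  2015 + 795 = 2810

2810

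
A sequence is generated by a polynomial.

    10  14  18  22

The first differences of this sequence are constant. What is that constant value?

Δ: 4, 4, 4

4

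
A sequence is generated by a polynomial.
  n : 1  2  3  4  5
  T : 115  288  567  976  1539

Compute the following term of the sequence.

2280

Δ: 173, 279, 409, 563
Δ²: 106, 130, 154
Δ³: 24, 24
The third differences are constant (24).
154 + 24 = 178;  563 + 178 = 741;  1539 + 741 = 2280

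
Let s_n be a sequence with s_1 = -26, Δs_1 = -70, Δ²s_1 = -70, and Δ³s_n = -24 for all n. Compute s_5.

-822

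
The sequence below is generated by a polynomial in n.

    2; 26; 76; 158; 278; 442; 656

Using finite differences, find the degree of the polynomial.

3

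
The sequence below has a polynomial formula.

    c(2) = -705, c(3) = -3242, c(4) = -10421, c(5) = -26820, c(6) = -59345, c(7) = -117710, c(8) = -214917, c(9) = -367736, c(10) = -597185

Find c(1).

-80

D1: -2537  -7179  -16399  -32525  -58365  -97207  -152819  -229449
D2: -4642  -9220  -16126  -25840  -38842  -55612  -76630
D3: -4578  -6906  -9714  -13002  -16770  -21018
D4: -2328  -2808  -3288  -3768  -4248
D5: -480  -480  -480  -480
The fifth differences are constant at -480.
Work back: -2328 + 480 = -1848;  -4578 + 1848 = -2730;  -4642 + 2730 = -1912;  -2537 + 1912 = -625;  -705 + 625 = -80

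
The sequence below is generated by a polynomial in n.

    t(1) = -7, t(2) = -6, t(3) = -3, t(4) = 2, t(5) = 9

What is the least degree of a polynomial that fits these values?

2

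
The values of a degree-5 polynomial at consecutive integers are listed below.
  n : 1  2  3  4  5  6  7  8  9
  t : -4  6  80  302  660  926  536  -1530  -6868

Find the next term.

-17770

Δ: 10  74  222  358  266  -390  -2066  -5338
Δ²: 64  148  136  -92  -656  -1676  -3272
Δ³: 84  -12  -228  -564  -1020  -1596
Δ⁴: -96  -216  -336  -456  -576
Δ⁵: -120  -120  -120  -120
The fifth differences are constant (-120).
-576 − 120 = -696;  -1596 − 696 = -2292;  -3272 − 2292 = -5564;  -5338 − 5564 = -10902;  -6868 − 10902 = -17770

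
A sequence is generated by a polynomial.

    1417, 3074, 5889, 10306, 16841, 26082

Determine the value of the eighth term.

55394

First differences: 1657, 2815, 4417, 6535, 9241
Second differences: 1158, 1602, 2118, 2706
Third differences: 444, 516, 588
Fourth differences: 72, 72
Fourth differences constant at 72.
588 + 72 = 660;  2706 + 660 = 3366;  9241 + 3366 = 12607;  26082 + 12607 = 38689
660 + 72 = 732;  3366 + 732 = 4098;  12607 + 4098 = 16705;  38689 + 16705 = 55394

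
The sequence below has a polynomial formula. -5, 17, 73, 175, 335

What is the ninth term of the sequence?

1795

22  56  102  160
34  46  58
12  12
The third differences are constant (12).
58 + 12 = 70;  160 + 70 = 230;  335 + 230 = 565
70 + 12 = 82;  230 + 82 = 312;  565 + 312 = 877
82 + 12 = 94;  312 + 94 = 406;  877 + 406 = 1283
94 + 12 = 106;  406 + 106 = 512;  1283 + 512 = 1795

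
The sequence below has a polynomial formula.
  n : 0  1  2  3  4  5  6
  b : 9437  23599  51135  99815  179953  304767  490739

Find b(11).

Δ: 14162, 27536, 48680, 80138, 124814, 185972
Δ²: 13374, 21144, 31458, 44676, 61158
Δ³: 7770, 10314, 13218, 16482
Δ⁴: 2544, 2904, 3264
Δ⁵: 360, 360
Constant fifth difference = 360, so extend:
3264 + 360 = 3624;  16482 + 3624 = 20106;  61158 + 20106 = 81264;  185972 + 81264 = 267236;  490739 + 267236 = 757975
3624 + 360 = 3984;  20106 + 3984 = 24090;  81264 + 24090 = 105354;  267236 + 105354 = 372590;  757975 + 372590 = 1130565
3984 + 360 = 4344;  24090 + 4344 = 28434;  105354 + 28434 = 133788;  372590 + 133788 = 506378;  1130565 + 506378 = 1636943
4344 + 360 = 4704;  28434 + 4704 = 33138;  133788 + 33138 = 166926;  506378 + 166926 = 673304;  1636943 + 673304 = 2310247
4704 + 360 = 5064;  33138 + 5064 = 38202;  166926 + 38202 = 205128;  673304 + 205128 = 878432;  2310247 + 878432 = 3188679

3188679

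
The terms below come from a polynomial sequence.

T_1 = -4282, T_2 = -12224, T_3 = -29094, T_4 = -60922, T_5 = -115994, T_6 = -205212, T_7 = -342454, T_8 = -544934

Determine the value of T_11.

-7942, -16870, -31828, -55072, -89218, -137242, -202480
-8928, -14958, -23244, -34146, -48024, -65238
-6030, -8286, -10902, -13878, -17214
-2256, -2616, -2976, -3336
-360, -360, -360
The fifth differences are constant (-360).
-3336 − 360 = -3696;  -17214 − 3696 = -20910;  -65238 − 20910 = -86148;  -202480 − 86148 = -288628;  -544934 − 288628 = -833562
-3696 − 360 = -4056;  -20910 − 4056 = -24966;  -86148 − 24966 = -111114;  -288628 − 111114 = -399742;  -833562 − 399742 = -1233304
-4056 − 360 = -4416;  -24966 − 4416 = -29382;  -111114 − 29382 = -140496;  -399742 − 140496 = -540238;  -1233304 − 540238 = -1773542

-1773542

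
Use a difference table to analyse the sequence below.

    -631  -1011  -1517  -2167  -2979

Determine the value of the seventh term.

D1: -380, -506, -650, -812
D2: -126, -144, -162
D3: -18, -18
Constant third difference = -18, so extend:
-162 − 18 = -180;  -812 − 180 = -992;  -2979 − 992 = -3971
-180 − 18 = -198;  -992 − 198 = -1190;  -3971 − 1190 = -5161

-5161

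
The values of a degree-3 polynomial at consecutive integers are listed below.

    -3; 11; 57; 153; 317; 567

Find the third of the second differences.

68

Δ: 14, 46, 96, 164, 250
Δ²: 32, 50, 68, 86
Δ³: 18, 18, 18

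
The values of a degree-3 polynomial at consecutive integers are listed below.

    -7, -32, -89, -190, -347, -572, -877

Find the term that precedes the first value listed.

D1: -25, -57, -101, -157, -225, -305
D2: -32, -44, -56, -68, -80
D3: -12, -12, -12, -12
The third differences are constant at -12.
Work back: -32 + 12 = -20;  -25 + 20 = -5;  -7 + 5 = -2

-2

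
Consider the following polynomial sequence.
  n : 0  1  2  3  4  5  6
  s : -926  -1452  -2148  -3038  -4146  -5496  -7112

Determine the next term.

D1: -526, -696, -890, -1108, -1350, -1616
D2: -170, -194, -218, -242, -266
D3: -24, -24, -24, -24
Third differences constant at -24.
-266 − 24 = -290;  -1616 − 290 = -1906;  -7112 − 1906 = -9018

-9018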